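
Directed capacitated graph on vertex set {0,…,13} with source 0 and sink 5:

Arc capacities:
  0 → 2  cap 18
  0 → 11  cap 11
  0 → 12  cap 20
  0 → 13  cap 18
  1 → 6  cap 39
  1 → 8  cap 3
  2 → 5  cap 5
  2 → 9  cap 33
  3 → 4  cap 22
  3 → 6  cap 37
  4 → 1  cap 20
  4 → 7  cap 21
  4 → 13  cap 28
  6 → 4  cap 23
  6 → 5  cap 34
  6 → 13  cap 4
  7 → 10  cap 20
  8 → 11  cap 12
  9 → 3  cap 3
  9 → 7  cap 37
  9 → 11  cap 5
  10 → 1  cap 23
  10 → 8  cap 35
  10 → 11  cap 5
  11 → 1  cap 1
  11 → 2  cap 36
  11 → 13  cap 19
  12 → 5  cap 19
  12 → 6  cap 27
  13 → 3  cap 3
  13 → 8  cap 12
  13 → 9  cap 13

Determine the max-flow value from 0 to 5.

Maximum flow value: 52

augment #1: 0→2→5 bottleneck 5, total now 5
augment #2: 0→12→5 bottleneck 19, total now 24
augment #3: 0→12→6→5 bottleneck 1, total now 25
augment #4: 0→11→1→6→5 bottleneck 1, total now 26
augment #5: 0→13→3→6→5 bottleneck 3, total now 29
augment #6: 0→2→9→3→6→5 bottleneck 3, total now 32
augment #7: 0→2→9→7→10→1→6→5 bottleneck 10, total now 42
augment #8: 0→13→9→7→10→1→6→5 bottleneck 10, total now 52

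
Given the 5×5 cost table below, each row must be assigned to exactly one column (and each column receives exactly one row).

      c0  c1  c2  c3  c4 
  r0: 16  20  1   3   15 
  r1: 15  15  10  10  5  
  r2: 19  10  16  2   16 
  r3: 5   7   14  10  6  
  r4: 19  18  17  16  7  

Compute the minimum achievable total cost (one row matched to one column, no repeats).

Minimum assignment cost: 30

optimal assignment: row0→col2 (cost 1), row1→col1 (cost 15), row2→col3 (cost 2), row3→col0 (cost 5), row4→col4 (cost 7)
total = 1 + 15 + 2 + 5 + 7 = 30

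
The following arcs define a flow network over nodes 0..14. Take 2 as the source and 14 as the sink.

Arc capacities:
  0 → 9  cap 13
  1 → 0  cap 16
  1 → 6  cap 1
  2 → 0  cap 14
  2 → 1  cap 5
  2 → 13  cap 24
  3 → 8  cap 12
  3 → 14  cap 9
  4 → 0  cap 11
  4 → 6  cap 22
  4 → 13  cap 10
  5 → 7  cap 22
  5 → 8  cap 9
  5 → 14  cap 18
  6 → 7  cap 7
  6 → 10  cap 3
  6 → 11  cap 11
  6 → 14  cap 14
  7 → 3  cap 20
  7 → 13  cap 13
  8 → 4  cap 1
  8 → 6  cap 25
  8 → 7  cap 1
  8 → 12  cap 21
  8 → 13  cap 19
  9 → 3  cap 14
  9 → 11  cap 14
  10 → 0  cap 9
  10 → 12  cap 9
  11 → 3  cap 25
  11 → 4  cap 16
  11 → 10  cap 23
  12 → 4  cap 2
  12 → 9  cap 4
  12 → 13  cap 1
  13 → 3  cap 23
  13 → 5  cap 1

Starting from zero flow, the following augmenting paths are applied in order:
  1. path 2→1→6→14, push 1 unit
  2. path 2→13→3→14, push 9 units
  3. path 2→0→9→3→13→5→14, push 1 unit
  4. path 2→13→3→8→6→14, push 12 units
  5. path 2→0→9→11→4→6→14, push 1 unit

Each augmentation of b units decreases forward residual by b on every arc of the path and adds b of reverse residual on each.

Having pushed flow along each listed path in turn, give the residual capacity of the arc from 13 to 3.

Residual capacity of (13,3): 3

after path 1 (2→1→6→14, push 1): res(13,3)=23
after path 2 (2→13→3→14, push 9): res(13,3)=14
after path 3 (2→0→9→3→13→5→14, push 1): res(13,3)=15
after path 4 (2→13→3→8→6→14, push 12): res(13,3)=3
after path 5 (2→0→9→11→4→6→14, push 1): res(13,3)=3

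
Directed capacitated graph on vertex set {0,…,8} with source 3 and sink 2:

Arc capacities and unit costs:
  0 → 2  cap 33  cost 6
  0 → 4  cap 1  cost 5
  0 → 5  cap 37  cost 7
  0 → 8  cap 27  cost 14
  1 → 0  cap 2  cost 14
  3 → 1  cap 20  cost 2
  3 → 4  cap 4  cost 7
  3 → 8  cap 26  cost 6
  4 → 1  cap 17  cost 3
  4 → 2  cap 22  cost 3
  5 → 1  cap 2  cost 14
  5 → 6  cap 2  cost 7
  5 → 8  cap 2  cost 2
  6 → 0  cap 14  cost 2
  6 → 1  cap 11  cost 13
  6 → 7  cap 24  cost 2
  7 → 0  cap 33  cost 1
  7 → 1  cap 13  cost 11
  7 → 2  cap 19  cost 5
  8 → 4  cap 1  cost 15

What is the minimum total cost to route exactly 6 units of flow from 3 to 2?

shortest-cost path #1: 3→4→2 push 4 @ unit cost 10 (adds 40)
shortest-cost path #2: 3→1→0→2 push 2 @ unit cost 22 (adds 44)
total cost = 84

Minimum cost for 6 units: 84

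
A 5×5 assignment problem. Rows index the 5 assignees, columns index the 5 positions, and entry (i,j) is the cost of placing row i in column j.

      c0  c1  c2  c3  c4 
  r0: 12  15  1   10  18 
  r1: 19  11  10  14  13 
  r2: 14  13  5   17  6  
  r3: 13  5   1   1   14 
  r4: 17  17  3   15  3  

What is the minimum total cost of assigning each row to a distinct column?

Minimum assignment cost: 30

optimal assignment: row0→col2 (cost 1), row1→col1 (cost 11), row2→col0 (cost 14), row3→col3 (cost 1), row4→col4 (cost 3)
total = 1 + 11 + 14 + 1 + 3 = 30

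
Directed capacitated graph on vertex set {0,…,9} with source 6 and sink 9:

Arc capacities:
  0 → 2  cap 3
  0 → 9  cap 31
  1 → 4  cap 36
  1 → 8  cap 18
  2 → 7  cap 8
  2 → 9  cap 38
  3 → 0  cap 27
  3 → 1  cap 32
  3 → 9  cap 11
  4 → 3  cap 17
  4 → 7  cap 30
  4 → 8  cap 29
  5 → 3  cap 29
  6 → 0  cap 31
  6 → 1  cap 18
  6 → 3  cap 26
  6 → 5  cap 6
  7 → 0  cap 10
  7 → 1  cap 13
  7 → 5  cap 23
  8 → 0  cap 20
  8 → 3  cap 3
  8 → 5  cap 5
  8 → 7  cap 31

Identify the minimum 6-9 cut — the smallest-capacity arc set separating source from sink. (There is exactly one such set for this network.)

Min-cut arcs: {(0,2), (0,9), (3,9)} (total capacity 45)

augment #1: 6→0→9 push 31
augment #2: 6→3→9 push 11
augment #3: 6→3→0→2→9 push 3
max flow = 45; residual-reachable set from 6 gives S-side
cut edges (S→T): {(0,2), (0,9), (3,9)} total cap 45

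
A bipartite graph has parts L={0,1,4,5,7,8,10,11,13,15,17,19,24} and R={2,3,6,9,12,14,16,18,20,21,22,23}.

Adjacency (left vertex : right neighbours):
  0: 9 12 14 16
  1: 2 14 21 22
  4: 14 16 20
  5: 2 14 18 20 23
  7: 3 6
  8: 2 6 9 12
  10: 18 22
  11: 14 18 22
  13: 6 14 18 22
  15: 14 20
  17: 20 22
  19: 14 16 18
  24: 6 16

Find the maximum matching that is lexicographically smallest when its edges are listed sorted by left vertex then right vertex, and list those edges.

|M| = 11 (so the lex-smallest maximum matching has 11 edges)
process left vertices in ascending order; for each, take the smallest-labelled available neighbour that still permits 11 edges overall, or leave it unmatched if none does
lex-smallest matching: {0-9, 1-2, 4-14, 5-23, 7-3, 8-12, 10-18, 11-22, 13-6, 15-20, 19-16}

Lex-smallest maximum matching: {(0,9), (1,2), (4,14), (5,23), (7,3), (8,12), (10,18), (11,22), (13,6), (15,20), (19,16)}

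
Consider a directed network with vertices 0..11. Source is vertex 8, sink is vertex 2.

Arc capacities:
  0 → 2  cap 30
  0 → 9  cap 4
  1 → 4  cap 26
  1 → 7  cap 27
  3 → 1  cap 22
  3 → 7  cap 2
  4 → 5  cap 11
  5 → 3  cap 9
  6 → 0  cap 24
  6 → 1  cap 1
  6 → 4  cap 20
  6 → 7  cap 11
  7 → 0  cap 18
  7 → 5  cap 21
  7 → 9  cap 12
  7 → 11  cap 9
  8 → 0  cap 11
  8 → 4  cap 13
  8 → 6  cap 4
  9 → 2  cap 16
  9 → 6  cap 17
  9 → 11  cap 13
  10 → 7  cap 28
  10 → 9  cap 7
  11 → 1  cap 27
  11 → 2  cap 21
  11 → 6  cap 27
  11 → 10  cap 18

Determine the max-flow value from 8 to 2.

Maximum flow value: 24

augment #1: 8→0→2 bottleneck 11, total now 11
augment #2: 8→6→0→2 bottleneck 4, total now 15
augment #3: 8→4→5→3→7→0→2 bottleneck 2, total now 17
augment #4: 8→4→5→3→1→7→0→2 bottleneck 7, total now 24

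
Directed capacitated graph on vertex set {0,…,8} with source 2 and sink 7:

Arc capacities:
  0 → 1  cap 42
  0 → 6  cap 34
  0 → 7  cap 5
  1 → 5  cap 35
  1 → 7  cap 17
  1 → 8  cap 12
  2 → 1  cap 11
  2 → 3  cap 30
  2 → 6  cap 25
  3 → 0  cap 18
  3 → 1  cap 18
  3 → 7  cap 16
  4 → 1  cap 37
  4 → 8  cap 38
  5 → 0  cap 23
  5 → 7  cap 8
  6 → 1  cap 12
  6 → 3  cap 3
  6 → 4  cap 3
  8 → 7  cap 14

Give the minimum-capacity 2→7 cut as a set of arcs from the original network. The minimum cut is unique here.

Min-cut arcs: {(2,1), (2,3), (6,1), (6,3), (6,4)} (total capacity 59)

augment #1: 2→1→7 push 11
augment #2: 2→3→7 push 16
augment #3: 2→3→0→7 push 5
augment #4: 2→3→1→7 push 6
augment #5: 2→3→1→5→7 push 3
augment #6: 2→6→1→5→7 push 5
augment #7: 2→6→1→8→7 push 7
augment #8: 2→6→4→8→7 push 3
augment #9: 2→6→3→1→8→7 push 3
max flow = 59; residual-reachable set from 2 gives S-side
cut edges (S→T): {(2,1), (2,3), (6,1), (6,3), (6,4)} total cap 59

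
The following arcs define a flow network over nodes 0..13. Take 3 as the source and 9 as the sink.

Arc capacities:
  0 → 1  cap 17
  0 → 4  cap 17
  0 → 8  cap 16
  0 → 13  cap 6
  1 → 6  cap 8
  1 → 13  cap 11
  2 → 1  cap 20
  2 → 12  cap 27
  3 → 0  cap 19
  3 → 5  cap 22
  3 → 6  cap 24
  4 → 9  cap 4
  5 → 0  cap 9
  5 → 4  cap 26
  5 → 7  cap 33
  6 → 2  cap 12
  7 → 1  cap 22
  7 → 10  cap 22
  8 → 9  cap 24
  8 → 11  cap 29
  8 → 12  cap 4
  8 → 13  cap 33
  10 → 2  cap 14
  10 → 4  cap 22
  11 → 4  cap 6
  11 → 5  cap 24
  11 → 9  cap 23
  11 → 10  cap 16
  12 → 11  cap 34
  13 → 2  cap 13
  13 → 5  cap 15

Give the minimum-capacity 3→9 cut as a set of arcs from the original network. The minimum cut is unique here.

augment #1: 3→0→4→9 push 4
augment #2: 3→0→8→9 push 15
augment #3: 3→5→0→8→9 push 1
augment #4: 3→6→2→12→11→9 push 12
augment #5: 3→5→0→13→2→12→11→9 push 6
augment #6: 3→5→7→10→2→12→11→9 push 5
max flow = 43; residual-reachable set from 3 gives S-side
cut edges (S→T): {(0,8), (4,9), (11,9)} total cap 43

Min-cut arcs: {(0,8), (4,9), (11,9)} (total capacity 43)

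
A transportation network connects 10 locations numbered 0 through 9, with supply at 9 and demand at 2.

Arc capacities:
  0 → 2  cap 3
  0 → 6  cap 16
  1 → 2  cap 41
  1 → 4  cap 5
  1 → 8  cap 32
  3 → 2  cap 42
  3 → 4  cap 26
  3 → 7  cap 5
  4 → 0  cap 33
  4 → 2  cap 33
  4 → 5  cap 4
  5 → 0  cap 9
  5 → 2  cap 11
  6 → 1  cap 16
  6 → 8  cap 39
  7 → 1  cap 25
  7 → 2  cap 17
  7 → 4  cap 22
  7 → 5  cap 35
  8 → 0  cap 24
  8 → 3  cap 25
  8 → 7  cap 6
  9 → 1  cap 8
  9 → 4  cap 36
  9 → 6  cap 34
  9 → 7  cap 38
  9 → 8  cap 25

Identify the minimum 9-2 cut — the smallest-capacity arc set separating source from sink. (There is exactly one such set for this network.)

augment #1: 9→1→2 push 8
augment #2: 9→4→2 push 33
augment #3: 9→7→2 push 17
augment #4: 9→4→0→2 push 3
augment #5: 9→6→1→2 push 16
augment #6: 9→7→1→2 push 17
augment #7: 9→7→5→2 push 4
augment #8: 9→8→3→2 push 25
augment #9: 9→6→8→7→5→2 push 6
augment #10: 9→6→8→0→4→5→2 push 1
max flow = 130; residual-reachable set from 9 gives S-side
cut edges (S→T): {(0,2), (1,2), (4,2), (5,2), (7,2), (8,3)} total cap 130

Min-cut arcs: {(0,2), (1,2), (4,2), (5,2), (7,2), (8,3)} (total capacity 130)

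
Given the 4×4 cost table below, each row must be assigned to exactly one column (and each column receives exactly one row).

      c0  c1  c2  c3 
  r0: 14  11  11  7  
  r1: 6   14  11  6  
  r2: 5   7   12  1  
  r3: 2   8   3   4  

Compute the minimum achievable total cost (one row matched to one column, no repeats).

optimal assignment: row0→col1 (cost 11), row1→col0 (cost 6), row2→col3 (cost 1), row3→col2 (cost 3)
total = 11 + 6 + 1 + 3 = 21

Minimum assignment cost: 21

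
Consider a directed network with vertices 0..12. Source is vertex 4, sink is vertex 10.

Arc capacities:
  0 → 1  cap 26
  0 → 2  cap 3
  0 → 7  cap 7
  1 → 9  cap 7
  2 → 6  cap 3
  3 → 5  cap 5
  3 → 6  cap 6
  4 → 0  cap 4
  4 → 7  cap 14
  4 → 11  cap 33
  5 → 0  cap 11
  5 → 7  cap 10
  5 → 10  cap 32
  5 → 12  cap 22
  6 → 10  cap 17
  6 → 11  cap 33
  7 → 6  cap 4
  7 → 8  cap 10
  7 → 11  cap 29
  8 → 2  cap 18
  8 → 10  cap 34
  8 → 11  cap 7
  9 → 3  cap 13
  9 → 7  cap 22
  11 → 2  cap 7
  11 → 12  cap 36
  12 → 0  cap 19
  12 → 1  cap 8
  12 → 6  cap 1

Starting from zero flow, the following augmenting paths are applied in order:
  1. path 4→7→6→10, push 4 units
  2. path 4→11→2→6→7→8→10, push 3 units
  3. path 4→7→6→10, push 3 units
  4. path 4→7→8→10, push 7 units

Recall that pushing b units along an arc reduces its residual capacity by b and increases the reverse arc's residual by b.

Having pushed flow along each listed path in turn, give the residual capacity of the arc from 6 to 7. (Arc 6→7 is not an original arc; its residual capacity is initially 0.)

after path 1 (4→7→6→10, push 4): res(6,7)=4
after path 2 (4→11→2→6→7→8→10, push 3): res(6,7)=1
after path 3 (4→7→6→10, push 3): res(6,7)=4
after path 4 (4→7→8→10, push 7): res(6,7)=4

Residual capacity of (6,7): 4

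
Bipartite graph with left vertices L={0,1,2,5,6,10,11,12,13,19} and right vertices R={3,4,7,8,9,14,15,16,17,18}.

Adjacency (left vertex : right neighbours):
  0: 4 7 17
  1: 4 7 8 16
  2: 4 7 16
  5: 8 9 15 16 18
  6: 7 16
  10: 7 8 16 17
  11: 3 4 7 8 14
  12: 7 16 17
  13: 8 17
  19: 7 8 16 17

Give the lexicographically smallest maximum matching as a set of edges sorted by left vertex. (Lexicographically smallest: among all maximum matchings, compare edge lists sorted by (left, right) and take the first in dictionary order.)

Lex-smallest maximum matching: {(0,4), (1,7), (2,16), (5,9), (10,8), (11,3), (12,17)}

|M| = 7 (so the lex-smallest maximum matching has 7 edges)
process left vertices in ascending order; for each, take the smallest-labelled available neighbour that still permits 7 edges overall, or leave it unmatched if none does
lex-smallest matching: {0-4, 1-7, 2-16, 5-9, 10-8, 11-3, 12-17}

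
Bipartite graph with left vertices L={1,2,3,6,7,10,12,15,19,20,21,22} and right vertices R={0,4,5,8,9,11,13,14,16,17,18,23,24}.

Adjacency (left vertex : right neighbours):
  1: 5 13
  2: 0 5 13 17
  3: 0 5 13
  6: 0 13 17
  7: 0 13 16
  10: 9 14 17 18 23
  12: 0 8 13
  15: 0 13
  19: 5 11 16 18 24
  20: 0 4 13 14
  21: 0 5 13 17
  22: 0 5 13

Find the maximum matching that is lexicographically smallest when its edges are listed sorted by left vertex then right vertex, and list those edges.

Lex-smallest maximum matching: {(1,5), (2,0), (3,13), (6,17), (7,16), (10,9), (12,8), (19,11), (20,4)}

|M| = 9 (so the lex-smallest maximum matching has 9 edges)
process left vertices in ascending order; for each, take the smallest-labelled available neighbour that still permits 9 edges overall, or leave it unmatched if none does
lex-smallest matching: {1-5, 2-0, 3-13, 6-17, 7-16, 10-9, 12-8, 19-11, 20-4}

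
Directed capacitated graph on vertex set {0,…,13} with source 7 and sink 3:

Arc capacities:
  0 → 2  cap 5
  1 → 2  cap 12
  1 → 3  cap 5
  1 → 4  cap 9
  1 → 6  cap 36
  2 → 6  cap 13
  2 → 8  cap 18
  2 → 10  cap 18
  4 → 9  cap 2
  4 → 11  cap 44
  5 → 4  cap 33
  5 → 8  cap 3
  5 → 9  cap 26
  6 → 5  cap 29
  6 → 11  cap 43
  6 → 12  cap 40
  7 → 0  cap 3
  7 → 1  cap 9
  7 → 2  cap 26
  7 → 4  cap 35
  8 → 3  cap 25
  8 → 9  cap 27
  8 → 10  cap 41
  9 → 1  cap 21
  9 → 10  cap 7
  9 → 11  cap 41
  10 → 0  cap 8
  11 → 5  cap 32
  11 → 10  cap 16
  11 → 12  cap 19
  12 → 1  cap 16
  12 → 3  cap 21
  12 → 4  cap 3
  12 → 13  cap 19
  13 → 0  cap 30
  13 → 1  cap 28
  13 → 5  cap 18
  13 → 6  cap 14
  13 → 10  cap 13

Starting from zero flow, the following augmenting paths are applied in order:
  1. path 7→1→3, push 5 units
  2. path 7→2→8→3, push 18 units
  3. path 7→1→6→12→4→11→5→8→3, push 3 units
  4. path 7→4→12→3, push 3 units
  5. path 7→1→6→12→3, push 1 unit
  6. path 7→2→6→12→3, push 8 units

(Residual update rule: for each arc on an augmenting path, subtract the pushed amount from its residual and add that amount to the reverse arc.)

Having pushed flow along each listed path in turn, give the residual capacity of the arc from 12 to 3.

Residual capacity of (12,3): 9

after path 1 (7→1→3, push 5): res(12,3)=21
after path 2 (7→2→8→3, push 18): res(12,3)=21
after path 3 (7→1→6→12→4→11→5→8→3, push 3): res(12,3)=21
after path 4 (7→4→12→3, push 3): res(12,3)=18
after path 5 (7→1→6→12→3, push 1): res(12,3)=17
after path 6 (7→2→6→12→3, push 8): res(12,3)=9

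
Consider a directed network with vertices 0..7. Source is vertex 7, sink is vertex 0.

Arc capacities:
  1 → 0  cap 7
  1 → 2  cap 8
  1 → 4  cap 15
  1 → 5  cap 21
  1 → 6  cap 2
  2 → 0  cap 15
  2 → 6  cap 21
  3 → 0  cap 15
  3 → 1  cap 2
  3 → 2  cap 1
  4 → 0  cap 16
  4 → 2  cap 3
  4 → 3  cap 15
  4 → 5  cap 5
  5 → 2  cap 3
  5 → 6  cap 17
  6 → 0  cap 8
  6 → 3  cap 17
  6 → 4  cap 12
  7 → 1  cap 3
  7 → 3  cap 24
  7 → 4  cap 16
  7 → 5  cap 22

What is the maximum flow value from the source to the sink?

augment #1: 7→1→0 bottleneck 3, total now 3
augment #2: 7→3→0 bottleneck 15, total now 18
augment #3: 7→4→0 bottleneck 16, total now 34
augment #4: 7→3→1→0 bottleneck 2, total now 36
augment #5: 7→3→2→0 bottleneck 1, total now 37
augment #6: 7→5→2→0 bottleneck 3, total now 40
augment #7: 7→5→6→0 bottleneck 8, total now 48
augment #8: 7→5→6→4→2→0 bottleneck 3, total now 51

Maximum flow value: 51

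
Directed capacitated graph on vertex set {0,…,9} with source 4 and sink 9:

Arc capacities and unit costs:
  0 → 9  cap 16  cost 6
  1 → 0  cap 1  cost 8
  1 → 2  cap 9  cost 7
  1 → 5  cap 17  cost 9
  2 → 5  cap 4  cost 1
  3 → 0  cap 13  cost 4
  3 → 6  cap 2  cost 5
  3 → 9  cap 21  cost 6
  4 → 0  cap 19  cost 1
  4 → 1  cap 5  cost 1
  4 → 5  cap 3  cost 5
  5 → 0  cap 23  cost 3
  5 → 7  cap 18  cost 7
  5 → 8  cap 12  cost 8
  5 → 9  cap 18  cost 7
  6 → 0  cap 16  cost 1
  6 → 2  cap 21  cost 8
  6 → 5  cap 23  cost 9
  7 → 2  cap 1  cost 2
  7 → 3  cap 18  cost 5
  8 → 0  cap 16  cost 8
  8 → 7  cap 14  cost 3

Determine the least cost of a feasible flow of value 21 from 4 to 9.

Minimum cost for 21 units: 180

shortest-cost path #1: 4→0→9 push 16 @ unit cost 7 (adds 112)
shortest-cost path #2: 4→5→9 push 3 @ unit cost 12 (adds 36)
shortest-cost path #3: 4→1→2→5→9 push 2 @ unit cost 16 (adds 32)
total cost = 180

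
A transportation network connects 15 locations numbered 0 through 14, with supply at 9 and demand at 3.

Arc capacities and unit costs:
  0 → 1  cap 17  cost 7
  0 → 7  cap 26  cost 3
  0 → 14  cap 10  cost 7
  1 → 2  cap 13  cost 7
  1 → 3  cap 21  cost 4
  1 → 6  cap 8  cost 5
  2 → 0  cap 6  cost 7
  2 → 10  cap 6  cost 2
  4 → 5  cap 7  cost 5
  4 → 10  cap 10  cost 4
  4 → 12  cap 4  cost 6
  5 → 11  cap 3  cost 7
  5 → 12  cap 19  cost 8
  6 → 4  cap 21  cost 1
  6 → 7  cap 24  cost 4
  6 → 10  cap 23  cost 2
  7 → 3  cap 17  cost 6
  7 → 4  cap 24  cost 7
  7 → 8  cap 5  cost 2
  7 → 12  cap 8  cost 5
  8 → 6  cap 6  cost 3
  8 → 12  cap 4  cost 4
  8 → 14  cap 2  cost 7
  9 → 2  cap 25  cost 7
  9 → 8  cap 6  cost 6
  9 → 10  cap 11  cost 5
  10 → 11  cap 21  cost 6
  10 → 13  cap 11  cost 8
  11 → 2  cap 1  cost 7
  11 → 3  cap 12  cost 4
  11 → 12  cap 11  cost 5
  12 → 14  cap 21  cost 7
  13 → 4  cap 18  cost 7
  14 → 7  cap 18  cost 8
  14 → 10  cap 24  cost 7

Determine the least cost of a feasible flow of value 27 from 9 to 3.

Minimum cost for 27 units: 559

shortest-cost path #1: 9→10→11→3 push 11 @ unit cost 15 (adds 165)
shortest-cost path #2: 9→2→10→11→3 push 1 @ unit cost 19 (adds 19)
shortest-cost path #3: 9→8→6→7→3 push 6 @ unit cost 19 (adds 114)
shortest-cost path #4: 9→2→0→7→3 push 6 @ unit cost 23 (adds 138)
shortest-cost path #5: 9→2→10→11→12→14→7→3 push 3 @ unit cost 41 (adds 123)
total cost = 559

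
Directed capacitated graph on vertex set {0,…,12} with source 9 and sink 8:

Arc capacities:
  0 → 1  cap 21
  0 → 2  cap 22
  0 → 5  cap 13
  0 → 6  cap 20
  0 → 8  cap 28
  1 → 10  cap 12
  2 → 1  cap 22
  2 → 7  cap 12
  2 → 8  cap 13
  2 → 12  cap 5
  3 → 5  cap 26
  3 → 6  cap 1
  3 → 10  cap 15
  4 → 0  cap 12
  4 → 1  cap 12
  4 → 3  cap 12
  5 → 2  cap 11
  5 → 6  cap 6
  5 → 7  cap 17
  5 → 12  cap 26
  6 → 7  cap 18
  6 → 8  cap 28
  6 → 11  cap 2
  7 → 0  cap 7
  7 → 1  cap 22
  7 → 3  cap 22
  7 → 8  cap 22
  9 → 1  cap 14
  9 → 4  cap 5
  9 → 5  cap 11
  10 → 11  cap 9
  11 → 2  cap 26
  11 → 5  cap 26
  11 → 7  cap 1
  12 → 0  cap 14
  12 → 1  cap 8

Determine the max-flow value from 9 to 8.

augment #1: 9→4→0→8 bottleneck 5, total now 5
augment #2: 9→5→2→8 bottleneck 11, total now 16
augment #3: 9→1→10→11→2→8 bottleneck 2, total now 18
augment #4: 9→1→10→11→7→8 bottleneck 1, total now 19
augment #5: 9→1→10→11→2→7→8 bottleneck 6, total now 25

Maximum flow value: 25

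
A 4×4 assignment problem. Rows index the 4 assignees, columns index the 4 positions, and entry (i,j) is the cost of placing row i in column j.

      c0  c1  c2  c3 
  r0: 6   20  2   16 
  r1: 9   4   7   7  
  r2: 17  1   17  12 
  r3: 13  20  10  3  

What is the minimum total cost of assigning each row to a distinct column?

Minimum assignment cost: 15

optimal assignment: row0→col2 (cost 2), row1→col0 (cost 9), row2→col1 (cost 1), row3→col3 (cost 3)
total = 2 + 9 + 1 + 3 = 15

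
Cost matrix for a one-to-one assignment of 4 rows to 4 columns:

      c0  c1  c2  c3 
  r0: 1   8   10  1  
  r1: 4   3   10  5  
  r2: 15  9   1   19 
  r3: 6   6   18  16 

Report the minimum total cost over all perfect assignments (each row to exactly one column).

optimal assignment: row0→col3 (cost 1), row1→col1 (cost 3), row2→col2 (cost 1), row3→col0 (cost 6)
total = 1 + 3 + 1 + 6 = 11

Minimum assignment cost: 11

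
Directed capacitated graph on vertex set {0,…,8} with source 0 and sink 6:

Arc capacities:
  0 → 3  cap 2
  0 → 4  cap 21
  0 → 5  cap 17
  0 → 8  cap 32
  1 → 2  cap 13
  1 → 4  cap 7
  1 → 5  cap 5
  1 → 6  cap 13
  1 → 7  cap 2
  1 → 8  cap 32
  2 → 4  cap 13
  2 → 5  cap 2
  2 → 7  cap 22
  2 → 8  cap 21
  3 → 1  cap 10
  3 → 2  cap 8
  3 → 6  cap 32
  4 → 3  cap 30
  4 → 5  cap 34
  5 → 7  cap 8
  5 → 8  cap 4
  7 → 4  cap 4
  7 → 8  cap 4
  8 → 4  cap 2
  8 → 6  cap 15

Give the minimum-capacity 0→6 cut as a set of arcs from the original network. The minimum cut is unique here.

augment #1: 0→3→6 push 2
augment #2: 0→8→6 push 15
augment #3: 0→4→3→6 push 21
augment #4: 0→8→4→3→6 push 2
augment #5: 0→5→7→4→3→6 push 4
max flow = 44; residual-reachable set from 0 gives S-side
cut edges (S→T): {(0,3), (0,4), (7,4), (8,4), (8,6)} total cap 44

Min-cut arcs: {(0,3), (0,4), (7,4), (8,4), (8,6)} (total capacity 44)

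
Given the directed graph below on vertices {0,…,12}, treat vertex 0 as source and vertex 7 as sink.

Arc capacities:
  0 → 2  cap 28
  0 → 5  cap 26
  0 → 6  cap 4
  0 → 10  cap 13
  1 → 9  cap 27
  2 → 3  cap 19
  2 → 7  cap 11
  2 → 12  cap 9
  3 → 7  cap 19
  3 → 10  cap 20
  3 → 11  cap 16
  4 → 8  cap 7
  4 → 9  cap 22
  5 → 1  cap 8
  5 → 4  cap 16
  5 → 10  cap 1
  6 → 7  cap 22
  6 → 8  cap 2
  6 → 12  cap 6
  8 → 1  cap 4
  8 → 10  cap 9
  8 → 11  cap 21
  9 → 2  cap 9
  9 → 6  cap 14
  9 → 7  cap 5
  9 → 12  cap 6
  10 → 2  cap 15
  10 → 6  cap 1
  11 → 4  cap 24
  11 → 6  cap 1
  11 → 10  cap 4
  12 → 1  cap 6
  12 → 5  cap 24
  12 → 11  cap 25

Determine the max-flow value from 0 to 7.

Maximum flow value: 55

augment #1: 0→2→7 bottleneck 11, total now 11
augment #2: 0→6→7 bottleneck 4, total now 15
augment #3: 0→2→3→7 bottleneck 17, total now 32
augment #4: 0→10→6→7 bottleneck 1, total now 33
augment #5: 0→5→1→9→7 bottleneck 5, total now 38
augment #6: 0→10→2→3→7 bottleneck 2, total now 40
augment #7: 0→5→1→9→6→7 bottleneck 3, total now 43
augment #8: 0→5→4→9→6→7 bottleneck 11, total now 54
augment #9: 0→5→4→8→11→6→7 bottleneck 1, total now 55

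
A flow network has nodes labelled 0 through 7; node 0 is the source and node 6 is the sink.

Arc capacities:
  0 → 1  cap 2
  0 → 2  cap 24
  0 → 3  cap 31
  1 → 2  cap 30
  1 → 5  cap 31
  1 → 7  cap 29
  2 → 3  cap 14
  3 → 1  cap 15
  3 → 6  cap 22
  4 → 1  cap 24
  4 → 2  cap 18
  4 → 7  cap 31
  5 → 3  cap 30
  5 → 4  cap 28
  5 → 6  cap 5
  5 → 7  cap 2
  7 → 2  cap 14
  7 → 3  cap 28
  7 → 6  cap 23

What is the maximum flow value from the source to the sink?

augment #1: 0→3→6 bottleneck 22, total now 22
augment #2: 0→1→5→6 bottleneck 2, total now 24
augment #3: 0→3→1→5→6 bottleneck 3, total now 27
augment #4: 0→3→1→7→6 bottleneck 6, total now 33
augment #5: 0→2→3→1→7→6 bottleneck 6, total now 39

Maximum flow value: 39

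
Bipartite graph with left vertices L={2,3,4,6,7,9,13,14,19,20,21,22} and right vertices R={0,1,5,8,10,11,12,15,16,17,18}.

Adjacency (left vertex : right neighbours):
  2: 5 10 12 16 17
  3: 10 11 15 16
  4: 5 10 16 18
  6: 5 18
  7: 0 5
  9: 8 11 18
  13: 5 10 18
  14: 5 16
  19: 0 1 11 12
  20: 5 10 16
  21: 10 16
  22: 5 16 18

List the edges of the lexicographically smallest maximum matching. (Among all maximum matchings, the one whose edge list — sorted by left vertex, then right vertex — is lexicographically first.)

Lex-smallest maximum matching: {(2,12), (3,11), (4,5), (6,18), (7,0), (9,8), (13,10), (14,16), (19,1)}

|M| = 9 (so the lex-smallest maximum matching has 9 edges)
process left vertices in ascending order; for each, take the smallest-labelled available neighbour that still permits 9 edges overall, or leave it unmatched if none does
lex-smallest matching: {2-12, 3-11, 4-5, 6-18, 7-0, 9-8, 13-10, 14-16, 19-1}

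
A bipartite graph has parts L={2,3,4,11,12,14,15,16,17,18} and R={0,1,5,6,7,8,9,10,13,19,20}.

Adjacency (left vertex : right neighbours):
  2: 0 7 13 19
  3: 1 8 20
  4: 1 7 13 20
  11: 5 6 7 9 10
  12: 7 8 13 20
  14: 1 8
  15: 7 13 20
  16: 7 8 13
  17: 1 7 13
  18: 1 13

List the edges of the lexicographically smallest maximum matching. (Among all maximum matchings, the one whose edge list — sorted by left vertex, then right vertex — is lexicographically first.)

Lex-smallest maximum matching: {(2,0), (3,1), (4,7), (11,5), (12,8), (15,20), (16,13)}

|M| = 7 (so the lex-smallest maximum matching has 7 edges)
process left vertices in ascending order; for each, take the smallest-labelled available neighbour that still permits 7 edges overall, or leave it unmatched if none does
lex-smallest matching: {2-0, 3-1, 4-7, 11-5, 12-8, 15-20, 16-13}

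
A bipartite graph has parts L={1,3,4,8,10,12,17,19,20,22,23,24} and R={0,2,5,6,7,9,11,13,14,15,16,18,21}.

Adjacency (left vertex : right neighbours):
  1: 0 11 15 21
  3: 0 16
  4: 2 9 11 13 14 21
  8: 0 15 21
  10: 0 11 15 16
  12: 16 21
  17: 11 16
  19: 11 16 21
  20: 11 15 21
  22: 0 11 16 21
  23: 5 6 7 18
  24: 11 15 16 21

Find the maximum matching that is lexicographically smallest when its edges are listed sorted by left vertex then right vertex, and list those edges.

|M| = 7 (so the lex-smallest maximum matching has 7 edges)
process left vertices in ascending order; for each, take the smallest-labelled available neighbour that still permits 7 edges overall, or leave it unmatched if none does
lex-smallest matching: {1-0, 3-16, 4-2, 8-15, 10-11, 12-21, 23-5}

Lex-smallest maximum matching: {(1,0), (3,16), (4,2), (8,15), (10,11), (12,21), (23,5)}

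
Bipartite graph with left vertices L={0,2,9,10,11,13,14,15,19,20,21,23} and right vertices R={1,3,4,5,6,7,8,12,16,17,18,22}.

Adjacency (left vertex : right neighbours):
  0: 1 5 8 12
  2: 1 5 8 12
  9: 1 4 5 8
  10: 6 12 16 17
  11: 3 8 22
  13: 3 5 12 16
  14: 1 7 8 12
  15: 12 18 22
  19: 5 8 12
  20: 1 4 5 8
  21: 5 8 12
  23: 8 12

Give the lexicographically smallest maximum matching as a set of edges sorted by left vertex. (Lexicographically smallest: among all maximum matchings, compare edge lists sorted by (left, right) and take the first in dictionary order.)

|M| = 10 (so the lex-smallest maximum matching has 10 edges)
process left vertices in ascending order; for each, take the smallest-labelled available neighbour that still permits 10 edges overall, or leave it unmatched if none does
lex-smallest matching: {0-1, 2-5, 9-4, 10-6, 11-3, 13-16, 14-7, 15-18, 19-8, 21-12}

Lex-smallest maximum matching: {(0,1), (2,5), (9,4), (10,6), (11,3), (13,16), (14,7), (15,18), (19,8), (21,12)}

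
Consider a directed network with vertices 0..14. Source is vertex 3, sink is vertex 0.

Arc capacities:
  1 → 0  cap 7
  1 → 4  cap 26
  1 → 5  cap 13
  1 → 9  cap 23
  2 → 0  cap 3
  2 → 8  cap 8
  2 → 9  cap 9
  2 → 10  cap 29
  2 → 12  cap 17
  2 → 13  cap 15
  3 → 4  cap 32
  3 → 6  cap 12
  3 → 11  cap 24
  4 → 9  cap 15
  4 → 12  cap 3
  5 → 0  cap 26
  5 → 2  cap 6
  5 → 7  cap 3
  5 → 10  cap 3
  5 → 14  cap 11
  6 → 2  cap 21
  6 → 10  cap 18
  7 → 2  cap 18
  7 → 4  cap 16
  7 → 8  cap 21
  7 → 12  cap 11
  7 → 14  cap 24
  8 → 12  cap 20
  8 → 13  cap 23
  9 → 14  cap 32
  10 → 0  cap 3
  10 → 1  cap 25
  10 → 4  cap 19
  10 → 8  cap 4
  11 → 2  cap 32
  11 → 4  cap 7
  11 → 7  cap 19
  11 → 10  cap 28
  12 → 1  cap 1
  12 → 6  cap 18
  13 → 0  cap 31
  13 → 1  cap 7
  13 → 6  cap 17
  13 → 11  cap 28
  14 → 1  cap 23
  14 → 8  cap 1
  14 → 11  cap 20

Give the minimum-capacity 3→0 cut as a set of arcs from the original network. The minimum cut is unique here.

augment #1: 3→6→2→0 push 3
augment #2: 3→6→10→0 push 3
augment #3: 3→4→12→1→0 push 1
augment #4: 3→6→2→13→0 push 6
augment #5: 3→11→2→13→0 push 9
augment #6: 3→11→10→1→0 push 6
augment #7: 3→11→2→8→13→0 push 8
augment #8: 3→11→7→8→13→0 push 1
augment #9: 3→4→9→14→1→5→0 push 13
augment #10: 3→4→9→14→8→13→0 push 1
augment #11: 3→4→12→6→10→8→13→0 push 2
augment #12: 3→4→9→14→1→10→8→13→0 push 1
max flow = 54; residual-reachable set from 3 gives S-side
cut edges (S→T): {(3,6), (3,11), (4,9), (4,12)} total cap 54

Min-cut arcs: {(3,6), (3,11), (4,9), (4,12)} (total capacity 54)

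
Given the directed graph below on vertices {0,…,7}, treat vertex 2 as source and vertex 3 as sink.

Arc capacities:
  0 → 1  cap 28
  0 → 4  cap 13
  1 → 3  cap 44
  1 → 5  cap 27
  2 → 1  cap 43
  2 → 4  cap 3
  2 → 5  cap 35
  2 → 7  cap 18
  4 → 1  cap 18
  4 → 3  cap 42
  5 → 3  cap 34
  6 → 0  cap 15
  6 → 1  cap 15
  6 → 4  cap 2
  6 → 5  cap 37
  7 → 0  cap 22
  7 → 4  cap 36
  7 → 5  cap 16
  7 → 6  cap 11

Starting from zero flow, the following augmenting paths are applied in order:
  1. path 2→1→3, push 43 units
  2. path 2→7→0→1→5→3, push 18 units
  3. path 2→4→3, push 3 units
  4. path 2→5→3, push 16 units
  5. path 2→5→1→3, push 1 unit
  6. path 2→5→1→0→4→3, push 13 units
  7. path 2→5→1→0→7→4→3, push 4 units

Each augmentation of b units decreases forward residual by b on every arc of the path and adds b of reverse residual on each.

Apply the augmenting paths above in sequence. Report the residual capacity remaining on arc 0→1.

after path 1 (2→1→3, push 43): res(0,1)=28
after path 2 (2→7→0→1→5→3, push 18): res(0,1)=10
after path 3 (2→4→3, push 3): res(0,1)=10
after path 4 (2→5→3, push 16): res(0,1)=10
after path 5 (2→5→1→3, push 1): res(0,1)=10
after path 6 (2→5→1→0→4→3, push 13): res(0,1)=23
after path 7 (2→5→1→0→7→4→3, push 4): res(0,1)=27

Residual capacity of (0,1): 27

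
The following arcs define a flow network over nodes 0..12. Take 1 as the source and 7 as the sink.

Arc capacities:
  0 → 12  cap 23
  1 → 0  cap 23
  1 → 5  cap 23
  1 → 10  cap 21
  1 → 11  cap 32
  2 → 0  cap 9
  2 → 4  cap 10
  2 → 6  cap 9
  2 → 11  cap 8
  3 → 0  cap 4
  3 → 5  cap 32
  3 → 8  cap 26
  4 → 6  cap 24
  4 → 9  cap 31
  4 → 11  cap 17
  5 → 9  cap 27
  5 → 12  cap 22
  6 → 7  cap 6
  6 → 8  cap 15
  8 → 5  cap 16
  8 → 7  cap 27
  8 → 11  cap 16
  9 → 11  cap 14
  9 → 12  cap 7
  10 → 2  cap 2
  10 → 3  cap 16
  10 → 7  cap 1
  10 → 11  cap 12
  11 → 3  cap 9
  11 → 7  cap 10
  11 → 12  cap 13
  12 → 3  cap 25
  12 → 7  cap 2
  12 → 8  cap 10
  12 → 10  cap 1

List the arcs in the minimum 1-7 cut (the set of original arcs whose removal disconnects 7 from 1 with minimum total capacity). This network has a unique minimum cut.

augment #1: 1→10→7 push 1
augment #2: 1→11→7 push 10
augment #3: 1→0→12→7 push 2
augment #4: 1→0→12→8→7 push 10
augment #5: 1→10→2→6→7 push 2
augment #6: 1→10→3→8→7 push 16
augment #7: 1→11→3→8→7 push 1
max flow = 42; residual-reachable set from 1 gives S-side
cut edges (S→T): {(8,7), (10,2), (10,7), (11,7), (12,7)} total cap 42

Min-cut arcs: {(8,7), (10,2), (10,7), (11,7), (12,7)} (total capacity 42)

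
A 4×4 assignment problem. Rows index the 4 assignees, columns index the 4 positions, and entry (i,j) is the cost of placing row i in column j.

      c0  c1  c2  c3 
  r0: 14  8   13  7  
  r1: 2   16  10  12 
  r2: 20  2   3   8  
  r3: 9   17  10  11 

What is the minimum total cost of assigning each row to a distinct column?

optimal assignment: row0→col3 (cost 7), row1→col0 (cost 2), row2→col1 (cost 2), row3→col2 (cost 10)
total = 7 + 2 + 2 + 10 = 21

Minimum assignment cost: 21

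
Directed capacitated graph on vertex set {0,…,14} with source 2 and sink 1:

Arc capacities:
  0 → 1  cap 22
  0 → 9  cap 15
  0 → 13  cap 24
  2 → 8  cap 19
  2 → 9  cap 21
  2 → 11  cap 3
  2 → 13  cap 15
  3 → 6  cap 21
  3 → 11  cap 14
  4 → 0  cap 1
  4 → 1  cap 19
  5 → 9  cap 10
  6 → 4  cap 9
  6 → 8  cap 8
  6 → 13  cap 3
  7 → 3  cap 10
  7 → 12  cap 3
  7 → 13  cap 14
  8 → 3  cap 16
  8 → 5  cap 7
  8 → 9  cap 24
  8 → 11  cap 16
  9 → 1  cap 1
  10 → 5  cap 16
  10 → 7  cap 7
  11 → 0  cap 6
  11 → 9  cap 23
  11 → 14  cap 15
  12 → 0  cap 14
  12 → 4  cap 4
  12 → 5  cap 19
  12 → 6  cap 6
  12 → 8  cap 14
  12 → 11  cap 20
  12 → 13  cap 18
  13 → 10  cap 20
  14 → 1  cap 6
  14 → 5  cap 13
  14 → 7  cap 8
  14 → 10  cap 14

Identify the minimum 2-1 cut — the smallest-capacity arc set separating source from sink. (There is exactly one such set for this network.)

augment #1: 2→9→1 push 1
augment #2: 2→11→0→1 push 3
augment #3: 2→8→11→0→1 push 3
augment #4: 2→8→11→14→1 push 6
augment #5: 2→8→3→6→4→1 push 9
augment #6: 2→13→10→7→12→0→1 push 3
max flow = 25; residual-reachable set from 2 gives S-side
cut edges (S→T): {(6,4), (7,12), (9,1), (11,0), (14,1)} total cap 25

Min-cut arcs: {(6,4), (7,12), (9,1), (11,0), (14,1)} (total capacity 25)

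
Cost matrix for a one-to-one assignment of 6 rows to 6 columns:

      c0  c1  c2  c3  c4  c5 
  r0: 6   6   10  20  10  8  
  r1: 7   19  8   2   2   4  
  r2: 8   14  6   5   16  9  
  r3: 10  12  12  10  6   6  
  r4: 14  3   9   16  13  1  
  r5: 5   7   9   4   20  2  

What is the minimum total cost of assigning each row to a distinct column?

optimal assignment: row0→col0 (cost 6), row1→col3 (cost 2), row2→col2 (cost 6), row3→col4 (cost 6), row4→col1 (cost 3), row5→col5 (cost 2)
total = 6 + 2 + 6 + 6 + 3 + 2 = 25

Minimum assignment cost: 25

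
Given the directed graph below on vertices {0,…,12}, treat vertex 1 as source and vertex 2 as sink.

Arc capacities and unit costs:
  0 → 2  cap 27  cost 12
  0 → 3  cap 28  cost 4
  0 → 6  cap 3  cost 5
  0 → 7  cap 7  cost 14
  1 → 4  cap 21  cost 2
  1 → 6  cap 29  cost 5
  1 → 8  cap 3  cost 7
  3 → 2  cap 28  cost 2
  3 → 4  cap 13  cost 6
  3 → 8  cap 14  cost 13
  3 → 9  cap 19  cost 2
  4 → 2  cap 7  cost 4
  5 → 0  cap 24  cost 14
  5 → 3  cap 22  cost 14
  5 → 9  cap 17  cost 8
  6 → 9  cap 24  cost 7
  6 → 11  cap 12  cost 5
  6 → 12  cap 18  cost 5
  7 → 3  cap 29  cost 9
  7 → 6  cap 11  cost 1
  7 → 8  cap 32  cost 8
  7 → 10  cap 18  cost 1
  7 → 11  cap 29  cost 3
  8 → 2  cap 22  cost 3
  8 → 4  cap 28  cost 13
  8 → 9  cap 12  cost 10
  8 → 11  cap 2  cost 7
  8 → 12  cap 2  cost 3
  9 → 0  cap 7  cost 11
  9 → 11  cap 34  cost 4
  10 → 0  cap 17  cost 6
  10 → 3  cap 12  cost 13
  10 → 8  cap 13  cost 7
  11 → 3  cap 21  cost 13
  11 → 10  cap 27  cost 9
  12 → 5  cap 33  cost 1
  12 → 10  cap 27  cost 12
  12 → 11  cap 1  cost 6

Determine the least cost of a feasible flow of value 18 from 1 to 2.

Minimum cost for 18 units: 272

shortest-cost path #1: 1→4→2 push 7 @ unit cost 6 (adds 42)
shortest-cost path #2: 1→8→2 push 3 @ unit cost 10 (adds 30)
shortest-cost path #3: 1→6→11→3→2 push 8 @ unit cost 25 (adds 200)
total cost = 272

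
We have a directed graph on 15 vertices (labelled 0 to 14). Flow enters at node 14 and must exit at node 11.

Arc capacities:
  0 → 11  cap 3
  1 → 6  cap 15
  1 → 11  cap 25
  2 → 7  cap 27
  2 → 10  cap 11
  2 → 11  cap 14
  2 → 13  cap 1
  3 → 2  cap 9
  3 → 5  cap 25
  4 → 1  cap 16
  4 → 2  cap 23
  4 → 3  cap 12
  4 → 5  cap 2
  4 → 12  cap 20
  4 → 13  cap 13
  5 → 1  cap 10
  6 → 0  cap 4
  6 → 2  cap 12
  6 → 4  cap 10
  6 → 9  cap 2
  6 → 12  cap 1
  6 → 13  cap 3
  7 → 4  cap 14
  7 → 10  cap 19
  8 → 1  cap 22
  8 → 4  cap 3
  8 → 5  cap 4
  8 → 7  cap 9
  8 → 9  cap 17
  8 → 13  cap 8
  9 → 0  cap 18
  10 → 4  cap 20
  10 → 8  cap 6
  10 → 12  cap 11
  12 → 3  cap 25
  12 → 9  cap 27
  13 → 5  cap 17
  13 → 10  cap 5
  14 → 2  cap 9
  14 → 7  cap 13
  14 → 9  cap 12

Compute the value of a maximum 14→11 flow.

augment #1: 14→2→11 bottleneck 9, total now 9
augment #2: 14→9→0→11 bottleneck 3, total now 12
augment #3: 14→7→4→1→11 bottleneck 13, total now 25

Maximum flow value: 25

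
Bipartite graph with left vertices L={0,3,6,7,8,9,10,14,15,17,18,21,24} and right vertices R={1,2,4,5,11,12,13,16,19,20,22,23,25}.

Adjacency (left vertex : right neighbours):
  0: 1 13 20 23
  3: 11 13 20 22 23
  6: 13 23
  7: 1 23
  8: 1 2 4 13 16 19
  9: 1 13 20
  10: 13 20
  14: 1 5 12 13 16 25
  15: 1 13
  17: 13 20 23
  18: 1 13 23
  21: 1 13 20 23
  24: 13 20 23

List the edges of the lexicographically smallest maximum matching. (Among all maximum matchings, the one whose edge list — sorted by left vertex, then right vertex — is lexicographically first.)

|M| = 7 (so the lex-smallest maximum matching has 7 edges)
process left vertices in ascending order; for each, take the smallest-labelled available neighbour that still permits 7 edges overall, or leave it unmatched if none does
lex-smallest matching: {0-1, 3-11, 6-13, 7-23, 8-2, 9-20, 14-5}

Lex-smallest maximum matching: {(0,1), (3,11), (6,13), (7,23), (8,2), (9,20), (14,5)}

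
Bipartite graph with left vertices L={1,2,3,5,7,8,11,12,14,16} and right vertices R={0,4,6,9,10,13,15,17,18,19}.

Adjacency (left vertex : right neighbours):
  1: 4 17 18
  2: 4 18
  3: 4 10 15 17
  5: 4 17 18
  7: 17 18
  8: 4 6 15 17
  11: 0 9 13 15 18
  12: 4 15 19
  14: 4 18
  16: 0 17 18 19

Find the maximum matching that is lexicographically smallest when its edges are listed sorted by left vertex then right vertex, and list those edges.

|M| = 8 (so the lex-smallest maximum matching has 8 edges)
process left vertices in ascending order; for each, take the smallest-labelled available neighbour that still permits 8 edges overall, or leave it unmatched if none does
lex-smallest matching: {1-4, 2-18, 3-10, 5-17, 8-6, 11-0, 12-15, 16-19}

Lex-smallest maximum matching: {(1,4), (2,18), (3,10), (5,17), (8,6), (11,0), (12,15), (16,19)}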